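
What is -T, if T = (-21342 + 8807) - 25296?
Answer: 37831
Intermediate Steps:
T = -37831 (T = -12535 - 25296 = -37831)
-T = -1*(-37831) = 37831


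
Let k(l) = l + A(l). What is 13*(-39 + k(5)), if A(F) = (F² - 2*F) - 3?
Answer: -286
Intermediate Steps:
A(F) = -3 + F² - 2*F
k(l) = -3 + l² - l (k(l) = l + (-3 + l² - 2*l) = -3 + l² - l)
13*(-39 + k(5)) = 13*(-39 + (-3 + 5² - 1*5)) = 13*(-39 + (-3 + 25 - 5)) = 13*(-39 + 17) = 13*(-22) = -286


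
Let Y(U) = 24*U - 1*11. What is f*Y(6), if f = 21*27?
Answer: 75411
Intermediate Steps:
Y(U) = -11 + 24*U (Y(U) = 24*U - 11 = -11 + 24*U)
f = 567
f*Y(6) = 567*(-11 + 24*6) = 567*(-11 + 144) = 567*133 = 75411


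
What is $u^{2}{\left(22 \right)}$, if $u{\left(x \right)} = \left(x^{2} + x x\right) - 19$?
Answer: $900601$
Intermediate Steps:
$u{\left(x \right)} = -19 + 2 x^{2}$ ($u{\left(x \right)} = \left(x^{2} + x^{2}\right) - 19 = 2 x^{2} - 19 = -19 + 2 x^{2}$)
$u^{2}{\left(22 \right)} = \left(-19 + 2 \cdot 22^{2}\right)^{2} = \left(-19 + 2 \cdot 484\right)^{2} = \left(-19 + 968\right)^{2} = 949^{2} = 900601$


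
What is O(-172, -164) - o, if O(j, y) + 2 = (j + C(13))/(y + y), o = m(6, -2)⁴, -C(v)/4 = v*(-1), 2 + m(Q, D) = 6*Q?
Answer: -54789843/41 ≈ -1.3363e+6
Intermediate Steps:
m(Q, D) = -2 + 6*Q
C(v) = 4*v (C(v) = -4*v*(-1) = -(-4)*v = 4*v)
o = 1336336 (o = (-2 + 6*6)⁴ = (-2 + 36)⁴ = 34⁴ = 1336336)
O(j, y) = -2 + (52 + j)/(2*y) (O(j, y) = -2 + (j + 4*13)/(y + y) = -2 + (j + 52)/((2*y)) = -2 + (52 + j)*(1/(2*y)) = -2 + (52 + j)/(2*y))
O(-172, -164) - o = (½)*(52 - 172 - 4*(-164))/(-164) - 1*1336336 = (½)*(-1/164)*(52 - 172 + 656) - 1336336 = (½)*(-1/164)*536 - 1336336 = -67/41 - 1336336 = -54789843/41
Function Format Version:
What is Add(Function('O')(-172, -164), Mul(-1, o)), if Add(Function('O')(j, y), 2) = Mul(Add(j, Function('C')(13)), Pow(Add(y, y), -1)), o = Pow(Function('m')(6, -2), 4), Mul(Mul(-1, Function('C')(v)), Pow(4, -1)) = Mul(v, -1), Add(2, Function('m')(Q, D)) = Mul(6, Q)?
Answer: Rational(-54789843, 41) ≈ -1.3363e+6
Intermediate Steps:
Function('m')(Q, D) = Add(-2, Mul(6, Q))
Function('C')(v) = Mul(4, v) (Function('C')(v) = Mul(-4, Mul(v, -1)) = Mul(-4, Mul(-1, v)) = Mul(4, v))
o = 1336336 (o = Pow(Add(-2, Mul(6, 6)), 4) = Pow(Add(-2, 36), 4) = Pow(34, 4) = 1336336)
Function('O')(j, y) = Add(-2, Mul(Rational(1, 2), Pow(y, -1), Add(52, j))) (Function('O')(j, y) = Add(-2, Mul(Add(j, Mul(4, 13)), Pow(Add(y, y), -1))) = Add(-2, Mul(Add(j, 52), Pow(Mul(2, y), -1))) = Add(-2, Mul(Add(52, j), Mul(Rational(1, 2), Pow(y, -1)))) = Add(-2, Mul(Rational(1, 2), Pow(y, -1), Add(52, j))))
Add(Function('O')(-172, -164), Mul(-1, o)) = Add(Mul(Rational(1, 2), Pow(-164, -1), Add(52, -172, Mul(-4, -164))), Mul(-1, 1336336)) = Add(Mul(Rational(1, 2), Rational(-1, 164), Add(52, -172, 656)), -1336336) = Add(Mul(Rational(1, 2), Rational(-1, 164), 536), -1336336) = Add(Rational(-67, 41), -1336336) = Rational(-54789843, 41)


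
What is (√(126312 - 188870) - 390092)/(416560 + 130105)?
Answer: -390092/546665 + I*√62558/546665 ≈ -0.71358 + 0.00045753*I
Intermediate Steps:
(√(126312 - 188870) - 390092)/(416560 + 130105) = (√(-62558) - 390092)/546665 = (I*√62558 - 390092)*(1/546665) = (-390092 + I*√62558)*(1/546665) = -390092/546665 + I*√62558/546665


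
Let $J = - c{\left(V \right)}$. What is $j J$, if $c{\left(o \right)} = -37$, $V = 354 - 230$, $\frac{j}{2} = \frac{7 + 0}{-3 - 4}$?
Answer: $-74$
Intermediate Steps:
$j = -2$ ($j = 2 \frac{7 + 0}{-3 - 4} = 2 \frac{7}{-7} = 2 \cdot 7 \left(- \frac{1}{7}\right) = 2 \left(-1\right) = -2$)
$V = 124$ ($V = 354 - 230 = 124$)
$J = 37$ ($J = \left(-1\right) \left(-37\right) = 37$)
$j J = \left(-2\right) 37 = -74$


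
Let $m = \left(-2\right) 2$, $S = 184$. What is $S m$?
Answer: $-736$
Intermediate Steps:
$m = -4$
$S m = 184 \left(-4\right) = -736$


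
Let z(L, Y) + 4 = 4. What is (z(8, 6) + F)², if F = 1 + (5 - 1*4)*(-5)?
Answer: 16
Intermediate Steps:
z(L, Y) = 0 (z(L, Y) = -4 + 4 = 0)
F = -4 (F = 1 + (5 - 4)*(-5) = 1 + 1*(-5) = 1 - 5 = -4)
(z(8, 6) + F)² = (0 - 4)² = (-4)² = 16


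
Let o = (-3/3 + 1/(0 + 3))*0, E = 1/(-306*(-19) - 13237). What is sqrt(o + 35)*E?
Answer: -sqrt(35)/7423 ≈ -0.00079699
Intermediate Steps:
E = -1/7423 (E = 1/(5814 - 13237) = 1/(-7423) = -1/7423 ≈ -0.00013472)
o = 0 (o = (-3*1/3 + 1/3)*0 = (-1 + 1/3)*0 = -2/3*0 = 0)
sqrt(o + 35)*E = sqrt(0 + 35)*(-1/7423) = sqrt(35)*(-1/7423) = -sqrt(35)/7423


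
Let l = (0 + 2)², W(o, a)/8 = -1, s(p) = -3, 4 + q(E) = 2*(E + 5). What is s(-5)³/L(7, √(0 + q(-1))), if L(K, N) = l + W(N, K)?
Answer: 27/4 ≈ 6.7500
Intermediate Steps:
q(E) = 6 + 2*E (q(E) = -4 + 2*(E + 5) = -4 + 2*(5 + E) = -4 + (10 + 2*E) = 6 + 2*E)
W(o, a) = -8 (W(o, a) = 8*(-1) = -8)
l = 4 (l = 2² = 4)
L(K, N) = -4 (L(K, N) = 4 - 8 = -4)
s(-5)³/L(7, √(0 + q(-1))) = (-3)³/(-4) = -27*(-¼) = 27/4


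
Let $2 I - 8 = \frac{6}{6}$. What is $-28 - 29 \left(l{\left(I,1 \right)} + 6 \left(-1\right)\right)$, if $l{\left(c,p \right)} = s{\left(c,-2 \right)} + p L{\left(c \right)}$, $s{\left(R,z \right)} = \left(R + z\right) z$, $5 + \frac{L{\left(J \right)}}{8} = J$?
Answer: $407$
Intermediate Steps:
$I = \frac{9}{2}$ ($I = 4 + \frac{6 \cdot \frac{1}{6}}{2} = 4 + \frac{1}{2} \cdot 1 = 4 + \frac{1}{2} = \frac{9}{2} \approx 4.5$)
$L{\left(J \right)} = -40 + 8 J$
$s{\left(R,z \right)} = z \left(R + z\right)$
$l{\left(c,p \right)} = 4 - 2 c + p \left(-40 + 8 c\right)$ ($l{\left(c,p \right)} = - 2 \left(c - 2\right) + p \left(-40 + 8 c\right) = - 2 \left(-2 + c\right) + p \left(-40 + 8 c\right) = \left(4 - 2 c\right) + p \left(-40 + 8 c\right) = 4 - 2 c + p \left(-40 + 8 c\right)$)
$-28 - 29 \left(l{\left(I,1 \right)} + 6 \left(-1\right)\right) = -28 - 29 \left(\left(4 - 9 + 8 \cdot 1 \left(-5 + \frac{9}{2}\right)\right) + 6 \left(-1\right)\right) = -28 - 29 \left(\left(4 - 9 + 8 \cdot 1 \left(- \frac{1}{2}\right)\right) - 6\right) = -28 - 29 \left(\left(4 - 9 - 4\right) - 6\right) = -28 - 29 \left(-9 - 6\right) = -28 - -435 = -28 + 435 = 407$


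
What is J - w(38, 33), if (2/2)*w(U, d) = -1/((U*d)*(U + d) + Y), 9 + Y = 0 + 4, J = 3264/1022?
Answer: 145295839/45493819 ≈ 3.1937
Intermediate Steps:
J = 1632/511 (J = 3264*(1/1022) = 1632/511 ≈ 3.1937)
Y = -5 (Y = -9 + (0 + 4) = -9 + 4 = -5)
w(U, d) = -1/(-5 + U*d*(U + d)) (w(U, d) = -1/((U*d)*(U + d) - 5) = -1/(U*d*(U + d) - 5) = -1/(-5 + U*d*(U + d)))
J - w(38, 33) = 1632/511 - (-1)/(-5 + 38*33**2 + 33*38**2) = 1632/511 - (-1)/(-5 + 38*1089 + 33*1444) = 1632/511 - (-1)/(-5 + 41382 + 47652) = 1632/511 - (-1)/89029 = 1632/511 - 1*(-1/89029) = 1632/511 + 1/89029 = 145295839/45493819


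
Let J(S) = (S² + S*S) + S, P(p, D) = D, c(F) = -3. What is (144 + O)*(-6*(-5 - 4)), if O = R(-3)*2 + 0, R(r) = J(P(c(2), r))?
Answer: 9396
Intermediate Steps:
J(S) = S + 2*S² (J(S) = (S² + S²) + S = 2*S² + S = S + 2*S²)
R(r) = r*(1 + 2*r)
O = 30 (O = -3*(1 + 2*(-3))*2 + 0 = -3*(1 - 6)*2 + 0 = -3*(-5)*2 + 0 = 15*2 + 0 = 30 + 0 = 30)
(144 + O)*(-6*(-5 - 4)) = (144 + 30)*(-6*(-5 - 4)) = 174*(-6*(-9)) = 174*54 = 9396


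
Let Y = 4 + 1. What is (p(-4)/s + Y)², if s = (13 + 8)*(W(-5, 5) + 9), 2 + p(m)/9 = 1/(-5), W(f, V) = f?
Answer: 444889/19600 ≈ 22.698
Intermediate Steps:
p(m) = -99/5 (p(m) = -18 + 9/(-5) = -18 + 9*(-⅕) = -18 - 9/5 = -99/5)
Y = 5
s = 84 (s = (13 + 8)*(-5 + 9) = 21*4 = 84)
(p(-4)/s + Y)² = (-99/5/84 + 5)² = (-99/5*1/84 + 5)² = (-33/140 + 5)² = (667/140)² = 444889/19600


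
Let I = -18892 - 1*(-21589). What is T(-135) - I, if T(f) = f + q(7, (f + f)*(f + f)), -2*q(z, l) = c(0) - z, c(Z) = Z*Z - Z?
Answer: -5657/2 ≈ -2828.5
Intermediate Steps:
c(Z) = Z² - Z
q(z, l) = z/2 (q(z, l) = -(0*(-1 + 0) - z)/2 = -(0*(-1) - z)/2 = -(0 - z)/2 = -(-1)*z/2 = z/2)
I = 2697 (I = -18892 + 21589 = 2697)
T(f) = 7/2 + f (T(f) = f + (½)*7 = f + 7/2 = 7/2 + f)
T(-135) - I = (7/2 - 135) - 1*2697 = -263/2 - 2697 = -5657/2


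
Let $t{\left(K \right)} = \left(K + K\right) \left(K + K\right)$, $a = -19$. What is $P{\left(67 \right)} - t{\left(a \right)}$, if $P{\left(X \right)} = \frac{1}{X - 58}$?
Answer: $- \frac{12995}{9} \approx -1443.9$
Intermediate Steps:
$P{\left(X \right)} = \frac{1}{-58 + X}$
$t{\left(K \right)} = 4 K^{2}$ ($t{\left(K \right)} = 2 K 2 K = 4 K^{2}$)
$P{\left(67 \right)} - t{\left(a \right)} = \frac{1}{-58 + 67} - 4 \left(-19\right)^{2} = \frac{1}{9} - 4 \cdot 361 = \frac{1}{9} - 1444 = - \frac{12995}{9}$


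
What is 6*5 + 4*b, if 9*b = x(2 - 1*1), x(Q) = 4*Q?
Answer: 286/9 ≈ 31.778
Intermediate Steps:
b = 4/9 (b = (4*(2 - 1*1))/9 = (4*(2 - 1))/9 = (4*1)/9 = (⅑)*4 = 4/9 ≈ 0.44444)
6*5 + 4*b = 6*5 + 4*(4/9) = 30 + 16/9 = 286/9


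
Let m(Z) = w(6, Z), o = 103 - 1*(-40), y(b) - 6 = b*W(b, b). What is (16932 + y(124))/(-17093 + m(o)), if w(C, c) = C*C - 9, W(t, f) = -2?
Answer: -8345/8533 ≈ -0.97797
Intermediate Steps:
y(b) = 6 - 2*b (y(b) = 6 + b*(-2) = 6 - 2*b)
o = 143 (o = 103 + 40 = 143)
w(C, c) = -9 + C² (w(C, c) = C² - 9 = -9 + C²)
m(Z) = 27 (m(Z) = -9 + 6² = -9 + 36 = 27)
(16932 + y(124))/(-17093 + m(o)) = (16932 + (6 - 2*124))/(-17093 + 27) = (16932 + (6 - 248))/(-17066) = (16932 - 242)*(-1/17066) = 16690*(-1/17066) = -8345/8533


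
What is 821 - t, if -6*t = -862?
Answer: 2032/3 ≈ 677.33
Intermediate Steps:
t = 431/3 (t = -⅙*(-862) = 431/3 ≈ 143.67)
821 - t = 821 - 1*431/3 = 821 - 431/3 = 2032/3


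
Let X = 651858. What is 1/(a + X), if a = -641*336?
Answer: 1/436482 ≈ 2.2910e-6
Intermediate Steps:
a = -215376
1/(a + X) = 1/(-215376 + 651858) = 1/436482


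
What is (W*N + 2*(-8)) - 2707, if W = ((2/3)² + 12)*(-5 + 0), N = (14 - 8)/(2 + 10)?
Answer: -24787/9 ≈ -2754.1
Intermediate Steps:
N = ½ (N = 6/12 = 6*(1/12) = ½ ≈ 0.50000)
W = -560/9 (W = ((2*(⅓))² + 12)*(-5) = ((⅔)² + 12)*(-5) = (4/9 + 12)*(-5) = (112/9)*(-5) = -560/9 ≈ -62.222)
(W*N + 2*(-8)) - 2707 = (-560/9*½ + 2*(-8)) - 2707 = (-280/9 - 16) - 2707 = -424/9 - 2707 = -24787/9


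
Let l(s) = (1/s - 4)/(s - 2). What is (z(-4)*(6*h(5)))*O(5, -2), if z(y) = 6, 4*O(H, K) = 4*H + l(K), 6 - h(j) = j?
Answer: 1521/8 ≈ 190.13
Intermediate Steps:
l(s) = (-4 + 1/s)/(-2 + s) (l(s) = (1/s - 4)/(-2 + s) = (-4 + 1/s)/(-2 + s))
h(j) = 6 - j
O(H, K) = H + (1 - 4*K)/(4*K*(-2 + K)) (O(H, K) = (4*H + (1 - 4*K)/(K*(-2 + K)))/4 = H + (1 - 4*K)/(4*K*(-2 + K)))
(z(-4)*(6*h(5)))*O(5, -2) = (6*(6*(6 - 1*5)))*((1/4 - 1*(-2) + 5*(-2)*(-2 - 2))/((-2)*(-2 - 2))) = (6*(6*(6 - 5)))*(-1/2*(1/4 + 2 + 5*(-2)*(-4))/(-4)) = (6*(6*1))*(-1/2*(-1/4)*(1/4 + 2 + 40)) = (6*6)*(-1/2*(-1/4)*169/4) = 36*(169/32) = 1521/8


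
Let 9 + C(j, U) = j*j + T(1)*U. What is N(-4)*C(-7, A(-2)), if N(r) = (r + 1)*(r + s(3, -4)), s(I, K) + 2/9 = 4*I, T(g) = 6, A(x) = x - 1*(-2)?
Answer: -2800/3 ≈ -933.33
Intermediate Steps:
A(x) = 2 + x (A(x) = x + 2 = 2 + x)
s(I, K) = -2/9 + 4*I
C(j, U) = -9 + j² + 6*U (C(j, U) = -9 + (j*j + 6*U) = -9 + (j² + 6*U) = -9 + j² + 6*U)
N(r) = (1 + r)*(106/9 + r) (N(r) = (r + 1)*(r + (-2/9 + 4*3)) = (1 + r)*(r + (-2/9 + 12)) = (1 + r)*(r + 106/9) = (1 + r)*(106/9 + r))
N(-4)*C(-7, A(-2)) = (106/9 + (-4)² + (115/9)*(-4))*(-9 + (-7)² + 6*(2 - 2)) = (106/9 + 16 - 460/9)*(-9 + 49 + 6*0) = -70*(-9 + 49 + 0)/3 = -70/3*40 = -2800/3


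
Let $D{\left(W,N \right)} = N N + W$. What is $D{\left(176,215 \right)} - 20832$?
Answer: $25569$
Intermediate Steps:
$D{\left(W,N \right)} = W + N^{2}$ ($D{\left(W,N \right)} = N^{2} + W = W + N^{2}$)
$D{\left(176,215 \right)} - 20832 = \left(176 + 215^{2}\right) - 20832 = \left(176 + 46225\right) - 20832 = 46401 - 20832 = 25569$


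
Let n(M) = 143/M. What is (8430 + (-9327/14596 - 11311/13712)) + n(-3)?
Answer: 1258012617551/150105264 ≈ 8380.9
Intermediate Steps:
(8430 + (-9327/14596 - 11311/13712)) + n(-3) = (8430 + (-9327/14596 - 11311/13712)) + 143/(-3) = (8430 + (-9327*1/14596 - 11311*1/13712)) + 143*(-⅓) = (8430 + (-9327/14596 - 11311/13712)) - 143/3 = (8430 - 73246795/50035088) - 143/3 = 421722545045/50035088 - 143/3 = 1258012617551/150105264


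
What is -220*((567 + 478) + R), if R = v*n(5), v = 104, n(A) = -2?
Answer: -184140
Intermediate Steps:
R = -208 (R = 104*(-2) = -208)
-220*((567 + 478) + R) = -220*((567 + 478) - 208) = -220*(1045 - 208) = -220*837 = -184140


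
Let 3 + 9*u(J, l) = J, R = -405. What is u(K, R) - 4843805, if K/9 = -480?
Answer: -14532856/3 ≈ -4.8443e+6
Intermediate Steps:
K = -4320 (K = 9*(-480) = -4320)
u(J, l) = -⅓ + J/9
u(K, R) - 4843805 = (-⅓ + (⅑)*(-4320)) - 4843805 = (-⅓ - 480) - 4843805 = -1441/3 - 4843805 = -14532856/3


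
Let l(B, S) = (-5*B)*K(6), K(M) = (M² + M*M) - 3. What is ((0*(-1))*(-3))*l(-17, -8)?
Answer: 0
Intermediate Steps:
K(M) = -3 + 2*M² (K(M) = (M² + M²) - 3 = 2*M² - 3 = -3 + 2*M²)
l(B, S) = -345*B (l(B, S) = (-5*B)*(-3 + 2*6²) = (-5*B)*(-3 + 2*36) = (-5*B)*(-3 + 72) = -5*B*69 = -345*B)
((0*(-1))*(-3))*l(-17, -8) = ((0*(-1))*(-3))*(-345*(-17)) = (0*(-3))*5865 = 0*5865 = 0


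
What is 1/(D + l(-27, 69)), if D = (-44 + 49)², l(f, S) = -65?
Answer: -1/40 ≈ -0.025000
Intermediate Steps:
D = 25 (D = 5² = 25)
1/(D + l(-27, 69)) = 1/(25 - 65) = 1/(-40) = -1/40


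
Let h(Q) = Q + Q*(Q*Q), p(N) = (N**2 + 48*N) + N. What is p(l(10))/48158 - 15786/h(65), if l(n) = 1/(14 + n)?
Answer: -19889303189/346346732160 ≈ -0.057426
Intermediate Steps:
p(N) = N**2 + 49*N
h(Q) = Q + Q**3 (h(Q) = Q + Q*Q**2 = Q + Q**3)
p(l(10))/48158 - 15786/h(65) = ((49 + 1/(14 + 10))/(14 + 10))/48158 - 15786/(65 + 65**3) = ((49 + 1/24)/24)*(1/48158) - 15786/(65 + 274625) = ((49 + 1/24)/24)*(1/48158) - 15786/274690 = ((1/24)*(1177/24))*(1/48158) - 15786*1/274690 = (1177/576)*(1/48158) - 7893/137345 = 107/2521728 - 7893/137345 = -19889303189/346346732160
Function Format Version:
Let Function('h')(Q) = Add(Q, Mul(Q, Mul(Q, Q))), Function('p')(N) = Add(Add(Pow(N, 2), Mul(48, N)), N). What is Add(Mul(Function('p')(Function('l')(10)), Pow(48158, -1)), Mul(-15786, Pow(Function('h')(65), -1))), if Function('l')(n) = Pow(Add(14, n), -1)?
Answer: Rational(-19889303189, 346346732160) ≈ -0.057426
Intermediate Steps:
Function('p')(N) = Add(Pow(N, 2), Mul(49, N))
Function('h')(Q) = Add(Q, Pow(Q, 3)) (Function('h')(Q) = Add(Q, Mul(Q, Pow(Q, 2))) = Add(Q, Pow(Q, 3)))
Add(Mul(Function('p')(Function('l')(10)), Pow(48158, -1)), Mul(-15786, Pow(Function('h')(65), -1))) = Add(Mul(Mul(Pow(Add(14, 10), -1), Add(49, Pow(Add(14, 10), -1))), Pow(48158, -1)), Mul(-15786, Pow(Add(65, Pow(65, 3)), -1))) = Add(Mul(Mul(Pow(24, -1), Add(49, Pow(24, -1))), Rational(1, 48158)), Mul(-15786, Pow(Add(65, 274625), -1))) = Add(Mul(Mul(Rational(1, 24), Add(49, Rational(1, 24))), Rational(1, 48158)), Mul(-15786, Pow(274690, -1))) = Add(Mul(Mul(Rational(1, 24), Rational(1177, 24)), Rational(1, 48158)), Mul(-15786, Rational(1, 274690))) = Add(Mul(Rational(1177, 576), Rational(1, 48158)), Rational(-7893, 137345)) = Add(Rational(107, 2521728), Rational(-7893, 137345)) = Rational(-19889303189, 346346732160)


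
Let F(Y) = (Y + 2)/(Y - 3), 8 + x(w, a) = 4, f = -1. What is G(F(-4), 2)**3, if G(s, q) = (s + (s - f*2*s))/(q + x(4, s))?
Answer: -64/343 ≈ -0.18659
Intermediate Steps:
x(w, a) = -4 (x(w, a) = -8 + 4 = -4)
F(Y) = (2 + Y)/(-3 + Y)
G(s, q) = 4*s/(-4 + q) (G(s, q) = (s + (s - (-1*2)*s))/(q - 4) = (s + (s - (-2)*s))/(-4 + q) = (s + (s + 2*s))/(-4 + q) = (s + 3*s)/(-4 + q) = (4*s)/(-4 + q) = 4*s/(-4 + q))
G(F(-4), 2)**3 = (4*((2 - 4)/(-3 - 4))/(-4 + 2))**3 = (4*(-2/(-7))/(-2))**3 = (4*(-1/7*(-2))*(-1/2))**3 = (4*(2/7)*(-1/2))**3 = (-4/7)**3 = -64/343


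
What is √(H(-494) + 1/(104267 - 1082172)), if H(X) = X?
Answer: 21*I*√1071227452055/977905 ≈ 22.226*I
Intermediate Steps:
√(H(-494) + 1/(104267 - 1082172)) = √(-494 + 1/(104267 - 1082172)) = √(-494 + 1/(-977905)) = √(-494 - 1/977905) = √(-483085071/977905) = 21*I*√1071227452055/977905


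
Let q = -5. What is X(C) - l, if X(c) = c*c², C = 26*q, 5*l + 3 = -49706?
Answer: -10935291/5 ≈ -2.1871e+6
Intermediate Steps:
l = -49709/5 (l = -⅗ + (⅕)*(-49706) = -⅗ - 49706/5 = -49709/5 ≈ -9941.8)
C = -130 (C = 26*(-5) = -130)
X(c) = c³
X(C) - l = (-130)³ - 1*(-49709/5) = -2197000 + 49709/5 = -10935291/5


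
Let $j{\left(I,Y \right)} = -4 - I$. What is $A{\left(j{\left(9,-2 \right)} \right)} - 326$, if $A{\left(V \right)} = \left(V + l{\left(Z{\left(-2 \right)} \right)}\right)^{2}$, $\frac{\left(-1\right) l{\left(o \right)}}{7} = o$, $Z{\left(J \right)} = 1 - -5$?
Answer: $2699$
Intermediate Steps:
$Z{\left(J \right)} = 6$ ($Z{\left(J \right)} = 1 + 5 = 6$)
$l{\left(o \right)} = - 7 o$
$A{\left(V \right)} = \left(-42 + V\right)^{2}$ ($A{\left(V \right)} = \left(V - 42\right)^{2} = \left(-42 + V\right)^{2}$)
$A{\left(j{\left(9,-2 \right)} \right)} - 326 = \left(-42 - 13\right)^{2} - 326 = \left(-55\right)^{2} - 326 = 3025 - 326 = 2699$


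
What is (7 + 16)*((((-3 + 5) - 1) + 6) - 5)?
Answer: 46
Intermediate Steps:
(7 + 16)*((((-3 + 5) - 1) + 6) - 5) = 23*(((2 - 1) + 6) - 5) = 23*((1 + 6) - 5) = 23*(7 - 5) = 23*2 = 46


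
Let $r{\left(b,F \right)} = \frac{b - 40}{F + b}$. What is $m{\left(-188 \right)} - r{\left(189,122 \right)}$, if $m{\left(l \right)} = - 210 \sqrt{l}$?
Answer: $- \frac{149}{311} - 420 i \sqrt{47} \approx -0.4791 - 2879.4 i$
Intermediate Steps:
$r{\left(b,F \right)} = \frac{-40 + b}{F + b}$
$m{\left(-188 \right)} - r{\left(189,122 \right)} = - 210 \sqrt{-188} - \frac{-40 + 189}{122 + 189} = - 210 \cdot 2 i \sqrt{47} - \frac{1}{311} \cdot 149 = - 420 i \sqrt{47} - \frac{1}{311} \cdot 149 = - 420 i \sqrt{47} - \frac{149}{311} = - \frac{149}{311} - 420 i \sqrt{47}$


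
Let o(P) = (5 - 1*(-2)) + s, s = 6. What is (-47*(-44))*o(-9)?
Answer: 26884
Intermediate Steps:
o(P) = 13 (o(P) = (5 - 1*(-2)) + 6 = (5 + 2) + 6 = 7 + 6 = 13)
(-47*(-44))*o(-9) = -47*(-44)*13 = 2068*13 = 26884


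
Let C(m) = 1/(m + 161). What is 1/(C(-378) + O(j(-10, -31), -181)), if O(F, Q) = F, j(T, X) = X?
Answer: -217/6728 ≈ -0.032253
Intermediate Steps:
C(m) = 1/(161 + m)
1/(C(-378) + O(j(-10, -31), -181)) = 1/(1/(161 - 378) - 31) = 1/(1/(-217) - 31) = 1/(-1/217 - 31) = 1/(-6728/217) = -217/6728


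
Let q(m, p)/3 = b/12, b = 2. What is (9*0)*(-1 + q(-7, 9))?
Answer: 0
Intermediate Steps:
q(m, p) = ½ (q(m, p) = 3*(2/12) = 3*(2*(1/12)) = 3*(⅙) = ½)
(9*0)*(-1 + q(-7, 9)) = (9*0)*(-1 + ½) = 0*(-½) = 0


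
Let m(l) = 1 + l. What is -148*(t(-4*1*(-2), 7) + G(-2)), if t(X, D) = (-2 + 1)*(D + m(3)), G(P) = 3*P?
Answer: 2516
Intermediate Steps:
t(X, D) = -4 - D (t(X, D) = (-2 + 1)*(D + (1 + 3)) = -(D + 4) = -(4 + D) = -4 - D)
-148*(t(-4*1*(-2), 7) + G(-2)) = -148*((-4 - 1*7) + 3*(-2)) = -148*((-4 - 7) - 6) = -148*(-11 - 6) = -148*(-17) = 2516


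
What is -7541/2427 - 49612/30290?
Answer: -174412607/36756915 ≈ -4.7450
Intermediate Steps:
-7541/2427 - 49612/30290 = -7541*1/2427 - 49612*1/30290 = -7541/2427 - 24806/15145 = -174412607/36756915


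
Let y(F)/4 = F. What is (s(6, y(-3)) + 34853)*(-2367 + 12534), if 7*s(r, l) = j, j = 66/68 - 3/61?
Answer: 734925610965/2074 ≈ 3.5435e+8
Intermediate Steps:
y(F) = 4*F
j = 1911/2074 (j = 66*(1/68) - 3*1/61 = 33/34 - 3/61 = 1911/2074 ≈ 0.92141)
s(r, l) = 273/2074 (s(r, l) = (1/7)*(1911/2074) = 273/2074)
(s(6, y(-3)) + 34853)*(-2367 + 12534) = (273/2074 + 34853)*(-2367 + 12534) = (72285395/2074)*10167 = 734925610965/2074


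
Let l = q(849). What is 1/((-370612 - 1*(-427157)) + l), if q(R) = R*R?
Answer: 1/777346 ≈ 1.2864e-6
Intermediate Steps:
q(R) = R**2
l = 720801 (l = 849**2 = 720801)
1/((-370612 - 1*(-427157)) + l) = 1/((-370612 - 1*(-427157)) + 720801) = 1/((-370612 + 427157) + 720801) = 1/(56545 + 720801) = 1/777346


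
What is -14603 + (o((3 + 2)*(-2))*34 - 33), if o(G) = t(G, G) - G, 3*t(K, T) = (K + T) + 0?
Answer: -43568/3 ≈ -14523.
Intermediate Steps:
t(K, T) = K/3 + T/3 (t(K, T) = ((K + T) + 0)/3 = (K + T)/3 = K/3 + T/3)
o(G) = -G/3 (o(G) = (G/3 + G/3) - G = 2*G/3 - G = -G/3)
-14603 + (o((3 + 2)*(-2))*34 - 33) = -14603 + (-(3 + 2)*(-2)/3*34 - 33) = -14603 + (-5*(-2)/3*34 - 33) = -14603 + (-⅓*(-10)*34 - 33) = -14603 + ((10/3)*34 - 33) = -14603 + (340/3 - 33) = -14603 + 241/3 = -43568/3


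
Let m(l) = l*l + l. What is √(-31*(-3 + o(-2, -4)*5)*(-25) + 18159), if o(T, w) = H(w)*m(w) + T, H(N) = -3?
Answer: 2*I*√32854 ≈ 362.51*I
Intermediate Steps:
m(l) = l + l² (m(l) = l² + l = l + l²)
o(T, w) = T - 3*w*(1 + w) (o(T, w) = -3*w*(1 + w) + T = T - 3*w*(1 + w))
√(-31*(-3 + o(-2, -4)*5)*(-25) + 18159) = √(-31*(-3 + (-2 - 3*(-4)*(1 - 4))*5)*(-25) + 18159) = √(-31*(-3 + (-2 - 3*(-4)*(-3))*5)*(-25) + 18159) = √(-31*(-3 + (-2 - 36)*5)*(-25) + 18159) = √(-31*(-3 - 38*5)*(-25) + 18159) = √(-31*(-3 - 190)*(-25) + 18159) = √(-31*(-193)*(-25) + 18159) = √(5983*(-25) + 18159) = √(-149575 + 18159) = √(-131416) = 2*I*√32854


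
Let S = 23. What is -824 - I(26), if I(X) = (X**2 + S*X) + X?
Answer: -2124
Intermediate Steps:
I(X) = X**2 + 24*X (I(X) = (X**2 + 23*X) + X = X**2 + 24*X)
-824 - I(26) = -824 - 26*(24 + 26) = -824 - 26*50 = -824 - 1*1300 = -824 - 1300 = -2124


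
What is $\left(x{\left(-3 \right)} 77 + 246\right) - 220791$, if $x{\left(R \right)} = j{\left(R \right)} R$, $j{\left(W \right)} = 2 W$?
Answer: $-219159$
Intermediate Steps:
$x{\left(R \right)} = 2 R^{2}$ ($x{\left(R \right)} = 2 R R = 2 R^{2}$)
$\left(x{\left(-3 \right)} 77 + 246\right) - 220791 = \left(2 \left(-3\right)^{2} \cdot 77 + 246\right) - 220791 = \left(2 \cdot 9 \cdot 77 + 246\right) - 220791 = \left(18 \cdot 77 + 246\right) - 220791 = \left(1386 + 246\right) - 220791 = 1632 - 220791 = -219159$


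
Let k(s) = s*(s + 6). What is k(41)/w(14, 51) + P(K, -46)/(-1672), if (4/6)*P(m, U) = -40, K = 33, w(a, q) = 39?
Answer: 806071/16302 ≈ 49.446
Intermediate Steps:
k(s) = s*(6 + s)
P(m, U) = -60 (P(m, U) = (3/2)*(-40) = -60)
k(41)/w(14, 51) + P(K, -46)/(-1672) = (41*(6 + 41))/39 - 60/(-1672) = (41*47)*(1/39) - 60*(-1/1672) = 1927*(1/39) + 15/418 = 1927/39 + 15/418 = 806071/16302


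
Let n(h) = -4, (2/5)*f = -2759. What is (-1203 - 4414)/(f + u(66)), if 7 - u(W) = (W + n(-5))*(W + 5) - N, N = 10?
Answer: 11234/22565 ≈ 0.49785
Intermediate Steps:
f = -13795/2 (f = (5/2)*(-2759) = -13795/2 ≈ -6897.5)
u(W) = 17 - (-4 + W)*(5 + W) (u(W) = 7 - ((W - 4)*(W + 5) - 1*10) = 7 - ((-4 + W)*(5 + W) - 10) = 7 - (-10 + (-4 + W)*(5 + W)) = 7 + (10 - (-4 + W)*(5 + W)) = 17 - (-4 + W)*(5 + W))
(-1203 - 4414)/(f + u(66)) = (-1203 - 4414)/(-13795/2 + (37 - 1*66 - 1*66²)) = -5617/(-13795/2 + (37 - 66 - 1*4356)) = -5617/(-13795/2 + (37 - 66 - 4356)) = -5617/(-13795/2 - 4385) = -5617/(-22565/2) = -5617*(-2/22565) = 11234/22565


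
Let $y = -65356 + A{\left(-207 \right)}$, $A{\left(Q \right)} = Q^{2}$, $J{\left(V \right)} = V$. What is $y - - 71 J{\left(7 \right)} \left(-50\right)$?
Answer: $-47357$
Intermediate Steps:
$y = -22507$ ($y = -65356 + \left(-207\right)^{2} = -65356 + 42849 = -22507$)
$y - - 71 J{\left(7 \right)} \left(-50\right) = -22507 - \left(-71\right) 7 \left(-50\right) = -22507 - \left(-497\right) \left(-50\right) = -22507 - 24850 = -47357$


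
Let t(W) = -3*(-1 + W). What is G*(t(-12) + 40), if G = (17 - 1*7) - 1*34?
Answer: -1896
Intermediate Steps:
t(W) = 3 - 3*W
G = -24 (G = (17 - 7) - 34 = 10 - 34 = -24)
G*(t(-12) + 40) = -24*((3 - 3*(-12)) + 40) = -24*((3 + 36) + 40) = -24*(39 + 40) = -24*79 = -1896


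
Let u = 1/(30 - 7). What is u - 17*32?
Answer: -12511/23 ≈ -543.96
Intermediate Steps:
u = 1/23 ≈ 0.043478
u - 17*32 = 1/23 - 17*32 = 1/23 - 544 = -12511/23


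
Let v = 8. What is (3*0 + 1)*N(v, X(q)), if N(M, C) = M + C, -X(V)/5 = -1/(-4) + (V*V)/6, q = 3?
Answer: -¾ ≈ -0.75000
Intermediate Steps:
X(V) = -5/4 - 5*V²/6 (X(V) = -5*(-1/(-4) + (V*V)/6) = -5*(-1*(-¼) + V²*(⅙)) = -5*(¼ + V²/6) = -5/4 - 5*V²/6)
N(M, C) = C + M
(3*0 + 1)*N(v, X(q)) = (3*0 + 1)*((-5/4 - ⅚*3²) + 8) = (0 + 1)*((-5/4 - ⅚*9) + 8) = 1*((-5/4 - 15/2) + 8) = 1*(-35/4 + 8) = 1*(-¾) = -¾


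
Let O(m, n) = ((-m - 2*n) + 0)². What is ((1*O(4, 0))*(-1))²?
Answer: 256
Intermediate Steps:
O(m, n) = (-m - 2*n)²
((1*O(4, 0))*(-1))² = ((1*(4 + 2*0)²)*(-1))² = ((1*(4 + 0)²)*(-1))² = ((1*4²)*(-1))² = ((1*16)*(-1))² = (16*(-1))² = (-16)² = 256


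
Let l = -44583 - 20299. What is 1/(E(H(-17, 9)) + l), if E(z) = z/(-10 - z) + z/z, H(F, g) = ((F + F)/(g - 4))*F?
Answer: -314/20372923 ≈ -1.5413e-5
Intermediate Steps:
H(F, g) = 2*F²/(-4 + g) (H(F, g) = ((2*F)/(-4 + g))*F = (2*F/(-4 + g))*F = 2*F²/(-4 + g))
E(z) = 1 + z/(-10 - z) (E(z) = z/(-10 - z) + 1 = 1 + z/(-10 - z))
l = -64882
1/(E(H(-17, 9)) + l) = 1/(10/(10 + 2*(-17)²/(-4 + 9)) - 64882) = 1/(10/(10 + 2*289/5) - 64882) = 1/(10/(10 + 2*289*(⅕)) - 64882) = 1/(10/(10 + 578/5) - 64882) = 1/(10/(628/5) - 64882) = 1/(10*(5/628) - 64882) = 1/(25/314 - 64882) = 1/(-20372923/314) = -314/20372923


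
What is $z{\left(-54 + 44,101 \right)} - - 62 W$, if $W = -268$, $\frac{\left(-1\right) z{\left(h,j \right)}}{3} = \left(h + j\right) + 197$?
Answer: $-17480$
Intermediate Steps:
$z{\left(h,j \right)} = -591 - 3 h - 3 j$ ($z{\left(h,j \right)} = - 3 \left(\left(h + j\right) + 197\right) = - 3 \left(197 + h + j\right) = -591 - 3 h - 3 j$)
$z{\left(-54 + 44,101 \right)} - - 62 W = \left(-591 - 3 \left(-54 + 44\right) - 303\right) - \left(-62\right) \left(-268\right) = \left(-591 - -30 - 303\right) - 16616 = \left(-591 + 30 - 303\right) - 16616 = -864 - 16616 = -17480$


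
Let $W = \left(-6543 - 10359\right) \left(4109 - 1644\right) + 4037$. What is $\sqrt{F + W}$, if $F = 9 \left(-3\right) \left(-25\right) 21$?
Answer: $i \sqrt{41645218} \approx 6453.3 i$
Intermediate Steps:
$F = 14175$ ($F = \left(-27\right) \left(-25\right) 21 = 675 \cdot 21 = 14175$)
$W = -41659393$ ($W = \left(-16902\right) 2465 + 4037 = -41663430 + 4037 = -41659393$)
$\sqrt{F + W} = \sqrt{14175 - 41659393} = \sqrt{-41645218} = i \sqrt{41645218}$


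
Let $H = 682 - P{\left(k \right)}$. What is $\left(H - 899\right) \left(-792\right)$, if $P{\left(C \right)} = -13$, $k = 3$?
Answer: $161568$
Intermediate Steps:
$H = 695$ ($H = 682 - -13 = 682 + 13 = 695$)
$\left(H - 899\right) \left(-792\right) = \left(695 - 899\right) \left(-792\right) = \left(-204\right) \left(-792\right) = 161568$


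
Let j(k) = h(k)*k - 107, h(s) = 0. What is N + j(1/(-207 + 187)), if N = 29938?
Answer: 29831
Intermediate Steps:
j(k) = -107 (j(k) = 0*k - 107 = 0 - 107 = -107)
N + j(1/(-207 + 187)) = 29938 - 107 = 29831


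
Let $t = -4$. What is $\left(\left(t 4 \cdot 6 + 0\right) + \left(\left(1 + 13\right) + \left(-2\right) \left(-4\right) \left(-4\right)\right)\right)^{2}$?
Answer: $12996$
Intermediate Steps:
$\left(\left(t 4 \cdot 6 + 0\right) + \left(\left(1 + 13\right) + \left(-2\right) \left(-4\right) \left(-4\right)\right)\right)^{2} = \left(\left(\left(-4\right) 4 \cdot 6 + 0\right) + \left(\left(1 + 13\right) + \left(-2\right) \left(-4\right) \left(-4\right)\right)\right)^{2} = \left(\left(\left(-16\right) 6 + 0\right) + \left(14 + 8 \left(-4\right)\right)\right)^{2} = \left(\left(-96 + 0\right) + \left(14 - 32\right)\right)^{2} = \left(-96 - 18\right)^{2} = \left(-114\right)^{2} = 12996$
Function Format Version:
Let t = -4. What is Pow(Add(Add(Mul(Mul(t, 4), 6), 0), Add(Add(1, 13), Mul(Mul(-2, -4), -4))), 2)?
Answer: 12996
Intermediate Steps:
Pow(Add(Add(Mul(Mul(t, 4), 6), 0), Add(Add(1, 13), Mul(Mul(-2, -4), -4))), 2) = Pow(Add(Add(Mul(Mul(-4, 4), 6), 0), Add(Add(1, 13), Mul(Mul(-2, -4), -4))), 2) = Pow(Add(Add(Mul(-16, 6), 0), Add(14, Mul(8, -4))), 2) = Pow(Add(Add(-96, 0), Add(14, -32)), 2) = Pow(Add(-96, -18), 2) = Pow(-114, 2) = 12996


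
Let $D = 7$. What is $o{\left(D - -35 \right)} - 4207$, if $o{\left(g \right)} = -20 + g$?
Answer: $-4185$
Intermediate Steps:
$o{\left(D - -35 \right)} - 4207 = \left(-20 + \left(7 - -35\right)\right) - 4207 = \left(-20 + \left(7 + 35\right)\right) - 4207 = \left(-20 + 42\right) - 4207 = 22 - 4207 = -4185$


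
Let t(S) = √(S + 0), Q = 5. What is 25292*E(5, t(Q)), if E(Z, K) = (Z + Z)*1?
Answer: 252920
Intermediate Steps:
t(S) = √S
E(Z, K) = 2*Z (E(Z, K) = (2*Z)*1 = 2*Z)
25292*E(5, t(Q)) = 25292*(2*5) = 25292*10 = 252920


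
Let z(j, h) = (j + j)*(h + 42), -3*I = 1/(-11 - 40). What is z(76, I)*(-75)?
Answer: -24422600/51 ≈ -4.7887e+5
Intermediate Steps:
I = 1/153 (I = -1/(3*(-11 - 40)) = -⅓/(-51) = -⅓*(-1/51) = 1/153 ≈ 0.0065359)
z(j, h) = 2*j*(42 + h) (z(j, h) = (2*j)*(42 + h) = 2*j*(42 + h))
z(76, I)*(-75) = (2*76*(42 + 1/153))*(-75) = (2*76*(6427/153))*(-75) = (976904/153)*(-75) = -24422600/51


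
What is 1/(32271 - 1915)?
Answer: 1/30356 ≈ 3.2942e-5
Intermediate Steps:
1/(32271 - 1915) = 1/30356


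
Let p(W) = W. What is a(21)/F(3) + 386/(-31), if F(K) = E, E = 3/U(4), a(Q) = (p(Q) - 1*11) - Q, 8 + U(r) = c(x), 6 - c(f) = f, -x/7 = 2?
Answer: -1750/31 ≈ -56.452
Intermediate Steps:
x = -14 (x = -7*2 = -14)
c(f) = 6 - f
U(r) = 12 (U(r) = -8 + (6 - 1*(-14)) = -8 + (6 + 14) = -8 + 20 = 12)
a(Q) = -11 (a(Q) = (Q - 1*11) - Q = (Q - 11) - Q = (-11 + Q) - Q = -11)
E = ¼ (E = 3/12 = 3*(1/12) = ¼ ≈ 0.25000)
F(K) = ¼
a(21)/F(3) + 386/(-31) = -11/¼ + 386/(-31) = -11*4 + 386*(-1/31) = -44 - 386/31 = -1750/31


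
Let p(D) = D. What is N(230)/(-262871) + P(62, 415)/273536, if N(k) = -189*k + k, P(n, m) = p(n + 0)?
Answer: 125999943/764943424 ≈ 0.16472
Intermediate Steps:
P(n, m) = n (P(n, m) = n + 0 = n)
N(k) = -188*k
N(230)/(-262871) + P(62, 415)/273536 = -188*230/(-262871) + 62/273536 = -43240*(-1/262871) + 62*(1/273536) = 920/5593 + 31/136768 = 125999943/764943424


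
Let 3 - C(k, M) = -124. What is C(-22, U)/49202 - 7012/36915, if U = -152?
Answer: -340316219/1816291830 ≈ -0.18737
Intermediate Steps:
C(k, M) = 127 (C(k, M) = 3 - 1*(-124) = 3 + 124 = 127)
C(-22, U)/49202 - 7012/36915 = 127/49202 - 7012/36915 = -340316219/1816291830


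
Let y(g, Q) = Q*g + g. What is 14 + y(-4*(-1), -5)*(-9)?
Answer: 158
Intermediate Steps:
y(g, Q) = g + Q*g
14 + y(-4*(-1), -5)*(-9) = 14 + ((-4*(-1))*(1 - 5))*(-9) = 14 + (4*(-4))*(-9) = 14 - 16*(-9) = 14 + 144 = 158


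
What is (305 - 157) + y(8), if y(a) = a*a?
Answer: 212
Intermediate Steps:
y(a) = a²
(305 - 157) + y(8) = (305 - 157) + 8² = 148 + 64 = 212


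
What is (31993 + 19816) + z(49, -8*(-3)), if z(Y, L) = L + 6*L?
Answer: 51977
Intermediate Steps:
z(Y, L) = 7*L
(31993 + 19816) + z(49, -8*(-3)) = (31993 + 19816) + 7*(-8*(-3)) = 51809 + 7*24 = 51809 + 168 = 51977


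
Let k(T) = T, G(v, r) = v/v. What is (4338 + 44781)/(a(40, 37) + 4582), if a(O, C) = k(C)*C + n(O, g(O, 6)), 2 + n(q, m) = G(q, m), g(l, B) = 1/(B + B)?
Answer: 7017/850 ≈ 8.2553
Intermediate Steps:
G(v, r) = 1
g(l, B) = 1/(2*B)
n(q, m) = -1 (n(q, m) = -2 + 1 = -1)
a(O, C) = -1 + C² (a(O, C) = C*C - 1 = C² - 1 = -1 + C²)
(4338 + 44781)/(a(40, 37) + 4582) = (4338 + 44781)/((-1 + 37²) + 4582) = 49119/((-1 + 1369) + 4582) = 49119/(1368 + 4582) = 49119/5950 = 49119*(1/5950) = 7017/850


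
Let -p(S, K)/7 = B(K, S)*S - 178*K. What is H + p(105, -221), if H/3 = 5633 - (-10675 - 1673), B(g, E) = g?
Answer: -58988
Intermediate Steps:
H = 53943 (H = 3*(5633 - (-10675 - 1673)) = 3*(5633 - 1*(-12348)) = 3*(5633 + 12348) = 3*17981 = 53943)
p(S, K) = 1246*K - 7*K*S (p(S, K) = -7*(K*S - 178*K) = -7*(-178*K + K*S) = 1246*K - 7*K*S)
H + p(105, -221) = 53943 + 7*(-221)*(178 - 1*105) = 53943 + 7*(-221)*(178 - 105) = 53943 + 7*(-221)*73 = 53943 - 112931 = -58988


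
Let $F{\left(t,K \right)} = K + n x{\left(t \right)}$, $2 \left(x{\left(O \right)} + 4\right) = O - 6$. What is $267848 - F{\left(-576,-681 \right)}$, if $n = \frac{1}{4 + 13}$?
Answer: $\frac{4565288}{17} \approx 2.6855 \cdot 10^{5}$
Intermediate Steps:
$x{\left(O \right)} = -7 + \frac{O}{2}$ ($x{\left(O \right)} = -4 + \frac{O - 6}{2} = -4 + \frac{-6 + O}{2} = -4 + \left(-3 + \frac{O}{2}\right) = -7 + \frac{O}{2}$)
$n = \frac{1}{17} \approx 0.058824$
$F{\left(t,K \right)} = - \frac{7}{17} + K + \frac{t}{34}$ ($F{\left(t,K \right)} = K + \frac{-7 + \frac{t}{2}}{17} = K + \left(- \frac{7}{17} + \frac{t}{34}\right) = - \frac{7}{17} + K + \frac{t}{34}$)
$267848 - F{\left(-576,-681 \right)} = 267848 - \left(- \frac{7}{17} - 681 + \frac{1}{34} \left(-576\right)\right) = 267848 - \left(- \frac{7}{17} - 681 - \frac{288}{17}\right) = 267848 - - \frac{11872}{17} = 267848 + \frac{11872}{17} = \frac{4565288}{17}$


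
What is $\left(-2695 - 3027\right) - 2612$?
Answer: $-8334$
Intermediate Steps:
$\left(-2695 - 3027\right) - 2612 = -5722 - 2612 = -8334$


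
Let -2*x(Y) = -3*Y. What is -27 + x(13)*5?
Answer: 141/2 ≈ 70.500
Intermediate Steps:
x(Y) = 3*Y/2 (x(Y) = -(-3)*Y/2 = 3*Y/2)
-27 + x(13)*5 = -27 + ((3/2)*13)*5 = -27 + (39/2)*5 = -27 + 195/2 = 141/2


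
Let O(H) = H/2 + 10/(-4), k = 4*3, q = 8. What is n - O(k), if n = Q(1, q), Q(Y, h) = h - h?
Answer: -7/2 ≈ -3.5000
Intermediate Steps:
k = 12
Q(Y, h) = 0
n = 0
O(H) = -5/2 + H/2 (O(H) = H*(½) + 10*(-¼) = H/2 - 5/2 = -5/2 + H/2)
n - O(k) = 0 - (-5/2 + (½)*12) = 0 - (-5/2 + 6) = 0 - 1*7/2 = 0 - 7/2 = -7/2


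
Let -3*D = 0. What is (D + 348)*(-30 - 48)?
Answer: -27144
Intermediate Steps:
D = 0 (D = -1/3*0 = 0)
(D + 348)*(-30 - 48) = (0 + 348)*(-30 - 48) = 348*(-78) = -27144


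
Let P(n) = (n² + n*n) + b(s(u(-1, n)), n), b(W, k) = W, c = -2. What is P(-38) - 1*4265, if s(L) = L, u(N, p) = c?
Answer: -1379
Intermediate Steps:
u(N, p) = -2
P(n) = -2 + 2*n² (P(n) = (n² + n*n) - 2 = (n² + n²) - 2 = 2*n² - 2 = -2 + 2*n²)
P(-38) - 1*4265 = (-2 + 2*(-38)²) - 1*4265 = (-2 + 2*1444) - 4265 = (-2 + 2888) - 4265 = 2886 - 4265 = -1379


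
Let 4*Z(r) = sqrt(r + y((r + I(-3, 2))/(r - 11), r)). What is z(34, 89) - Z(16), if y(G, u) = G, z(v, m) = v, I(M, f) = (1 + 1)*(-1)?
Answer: 34 - sqrt(470)/20 ≈ 32.916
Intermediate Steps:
I(M, f) = -2 (I(M, f) = 2*(-1) = -2)
Z(r) = sqrt(r + (-2 + r)/(-11 + r))/4 (Z(r) = sqrt(r + (r - 2)/(r - 11))/4 = sqrt(r + (-2 + r)/(-11 + r))/4)
z(34, 89) - Z(16) = 34 - sqrt((-2 + 16 + 16*(-11 + 16))/(-11 + 16))/4 = 34 - sqrt((-2 + 16 + 16*5)/5)/4 = 34 - sqrt((-2 + 16 + 80)/5)/4 = 34 - sqrt((1/5)*94)/4 = 34 - sqrt(94/5)/4 = 34 - sqrt(470)/5/4 = 34 - sqrt(470)/20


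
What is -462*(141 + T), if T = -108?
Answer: -15246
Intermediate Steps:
-462*(141 + T) = -462*(141 - 108) = -462*33 = -15246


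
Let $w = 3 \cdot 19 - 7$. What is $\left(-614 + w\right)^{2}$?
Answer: $318096$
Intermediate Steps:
$w = 50$ ($w = 57 - 7 = 50$)
$\left(-614 + w\right)^{2} = \left(-614 + 50\right)^{2} = \left(-564\right)^{2} = 318096$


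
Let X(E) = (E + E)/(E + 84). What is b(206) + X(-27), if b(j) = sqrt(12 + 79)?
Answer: -18/19 + sqrt(91) ≈ 8.5920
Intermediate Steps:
X(E) = 2*E/(84 + E) (X(E) = (2*E)/(84 + E) = 2*E/(84 + E))
b(j) = sqrt(91)
b(206) + X(-27) = sqrt(91) + 2*(-27)/(84 - 27) = sqrt(91) + 2*(-27)/57 = sqrt(91) + 2*(-27)*(1/57) = sqrt(91) - 18/19 = -18/19 + sqrt(91)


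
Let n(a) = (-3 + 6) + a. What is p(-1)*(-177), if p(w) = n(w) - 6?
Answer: 708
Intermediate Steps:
n(a) = 3 + a
p(w) = -3 + w (p(w) = (3 + w) - 6 = -3 + w)
p(-1)*(-177) = (-3 - 1)*(-177) = -4*(-177) = 708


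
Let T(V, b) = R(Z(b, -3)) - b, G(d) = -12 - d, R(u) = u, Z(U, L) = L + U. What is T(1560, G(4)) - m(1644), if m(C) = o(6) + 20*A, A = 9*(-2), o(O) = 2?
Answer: 355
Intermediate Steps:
A = -18
T(V, b) = -3 (T(V, b) = (-3 + b) - b = -3)
m(C) = -358 (m(C) = 2 + 20*(-18) = 2 - 360 = -358)
T(1560, G(4)) - m(1644) = -3 - 1*(-358) = -3 + 358 = 355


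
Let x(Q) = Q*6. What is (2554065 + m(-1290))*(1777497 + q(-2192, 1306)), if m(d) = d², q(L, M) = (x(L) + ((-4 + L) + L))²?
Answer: 1305222986947005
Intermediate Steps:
x(Q) = 6*Q
q(L, M) = (-4 + 8*L)² (q(L, M) = (6*L + ((-4 + L) + L))² = (6*L + (-4 + 2*L))² = (-4 + 8*L)²)
(2554065 + m(-1290))*(1777497 + q(-2192, 1306)) = (2554065 + (-1290)²)*(1777497 + 16*(-1 + 2*(-2192))²) = (2554065 + 1664100)*(1777497 + 16*(-1 - 4384)²) = 4218165*(1777497 + 16*(-4385)²) = 4218165*(1777497 + 16*19228225) = 4218165*(1777497 + 307651600) = 4218165*309429097 = 1305222986947005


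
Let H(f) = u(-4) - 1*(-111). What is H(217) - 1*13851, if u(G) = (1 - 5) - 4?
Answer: -13748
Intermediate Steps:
u(G) = -8 (u(G) = -4 - 4 = -8)
H(f) = 103 (H(f) = -8 - 1*(-111) = -8 + 111 = 103)
H(217) - 1*13851 = 103 - 1*13851 = 103 - 13851 = -13748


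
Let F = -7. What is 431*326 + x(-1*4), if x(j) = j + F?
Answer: 140495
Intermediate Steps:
x(j) = -7 + j (x(j) = j - 7 = -7 + j)
431*326 + x(-1*4) = 431*326 + (-7 - 1*4) = 140506 + (-7 - 4) = 140506 - 11 = 140495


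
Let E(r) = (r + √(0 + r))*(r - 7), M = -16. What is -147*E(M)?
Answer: -54096 + 13524*I ≈ -54096.0 + 13524.0*I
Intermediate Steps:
E(r) = (-7 + r)*(r + √r) (E(r) = (r + √r)*(-7 + r) = (-7 + r)*(r + √r))
-147*E(M) = -147*((-16)² + (-16)^(3/2) - 7*(-16) - 28*I) = -147*(256 - 64*I + 112 - 28*I) = -147*(368 - 92*I) = -54096 + 13524*I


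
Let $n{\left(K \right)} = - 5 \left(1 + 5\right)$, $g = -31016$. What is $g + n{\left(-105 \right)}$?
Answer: $-31046$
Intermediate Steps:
$n{\left(K \right)} = -30$ ($n{\left(K \right)} = \left(-5\right) 6 = -30$)
$g + n{\left(-105 \right)} = -31016 - 30 = -31046$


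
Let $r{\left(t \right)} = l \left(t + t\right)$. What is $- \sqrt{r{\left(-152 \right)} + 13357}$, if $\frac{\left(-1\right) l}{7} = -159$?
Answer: $- i \sqrt{324995} \approx - 570.08 i$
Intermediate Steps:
$l = 1113$ ($l = \left(-7\right) \left(-159\right) = 1113$)
$r{\left(t \right)} = 2226 t$ ($r{\left(t \right)} = 1113 \left(t + t\right) = 1113 \cdot 2 t = 2226 t$)
$- \sqrt{r{\left(-152 \right)} + 13357} = - \sqrt{2226 \left(-152\right) + 13357} = - \sqrt{-338352 + 13357} = - \sqrt{-324995} = - i \sqrt{324995}$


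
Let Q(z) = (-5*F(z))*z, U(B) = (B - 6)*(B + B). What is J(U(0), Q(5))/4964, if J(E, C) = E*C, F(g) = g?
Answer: 0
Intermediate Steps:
U(B) = 2*B*(-6 + B) (U(B) = (-6 + B)*(2*B) = 2*B*(-6 + B))
Q(z) = -5*z**2 (Q(z) = (-5*z)*z = -5*z**2)
J(E, C) = C*E
J(U(0), Q(5))/4964 = ((-5*5**2)*(2*0*(-6 + 0)))/4964 = ((-5*25)*(2*0*(-6)))*(1/4964) = -125*0*(1/4964) = 0*(1/4964) = 0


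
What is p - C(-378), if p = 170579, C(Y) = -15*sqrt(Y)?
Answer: 170579 + 45*I*sqrt(42) ≈ 1.7058e+5 + 291.63*I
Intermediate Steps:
p - C(-378) = 170579 - (-15)*sqrt(-378) = 170579 - (-15)*3*I*sqrt(42) = 170579 - (-45)*I*sqrt(42) = 170579 + 45*I*sqrt(42)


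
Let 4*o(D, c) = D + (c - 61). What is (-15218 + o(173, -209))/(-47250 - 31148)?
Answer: 60969/313592 ≈ 0.19442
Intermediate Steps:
o(D, c) = -61/4 + D/4 + c/4 (o(D, c) = (D + (c - 61))/4 = (D + (-61 + c))/4 = (-61 + D + c)/4 = -61/4 + D/4 + c/4)
(-15218 + o(173, -209))/(-47250 - 31148) = (-15218 + (-61/4 + (¼)*173 + (¼)*(-209)))/(-47250 - 31148) = (-15218 + (-61/4 + 173/4 - 209/4))/(-78398) = (-15218 - 97/4)*(-1/78398) = -60969/4*(-1/78398) = 60969/313592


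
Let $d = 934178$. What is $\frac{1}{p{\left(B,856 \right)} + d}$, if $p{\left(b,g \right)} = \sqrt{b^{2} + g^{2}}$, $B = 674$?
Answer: $\frac{467089}{436343674336} - \frac{\sqrt{296753}}{436343674336} \approx 1.0692 \cdot 10^{-6}$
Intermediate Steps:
$\frac{1}{p{\left(B,856 \right)} + d} = \frac{1}{\sqrt{674^{2} + 856^{2}} + 934178} = \frac{1}{\sqrt{454276 + 732736} + 934178} = \frac{1}{\sqrt{1187012} + 934178} = \frac{1}{2 \sqrt{296753} + 934178} = \frac{1}{934178 + 2 \sqrt{296753}}$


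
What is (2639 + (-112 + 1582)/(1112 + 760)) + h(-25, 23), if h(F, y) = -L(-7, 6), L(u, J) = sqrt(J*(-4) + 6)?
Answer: 823613/312 - 3*I*sqrt(2) ≈ 2639.8 - 4.2426*I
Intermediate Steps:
L(u, J) = sqrt(6 - 4*J) (L(u, J) = sqrt(-4*J + 6) = sqrt(6 - 4*J))
h(F, y) = -3*I*sqrt(2) (h(F, y) = -sqrt(6 - 4*6) = -sqrt(6 - 24) = -sqrt(-18) = -3*I*sqrt(2))
(2639 + (-112 + 1582)/(1112 + 760)) + h(-25, 23) = (2639 + (-112 + 1582)/(1112 + 760)) - 3*I*sqrt(2) = (2639 + 1470/1872) - 3*I*sqrt(2) = (2639 + 1470*(1/1872)) - 3*I*sqrt(2) = (2639 + 245/312) - 3*I*sqrt(2) = 823613/312 - 3*I*sqrt(2)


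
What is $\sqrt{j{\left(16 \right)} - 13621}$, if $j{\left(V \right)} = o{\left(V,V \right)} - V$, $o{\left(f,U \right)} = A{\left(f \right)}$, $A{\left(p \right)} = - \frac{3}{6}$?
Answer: $\frac{5 i \sqrt{2182}}{2} \approx 116.78 i$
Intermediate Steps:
$A{\left(p \right)} = - \frac{1}{2}$ ($A{\left(p \right)} = \left(-3\right) \frac{1}{6} = - \frac{1}{2}$)
$o{\left(f,U \right)} = - \frac{1}{2}$
$j{\left(V \right)} = - \frac{1}{2} - V$
$\sqrt{j{\left(16 \right)} - 13621} = \sqrt{\left(- \frac{1}{2} - 16\right) - 13621} = \sqrt{- \frac{33}{2} - 13621} = \sqrt{- \frac{27275}{2}} = \frac{5 i \sqrt{2182}}{2}$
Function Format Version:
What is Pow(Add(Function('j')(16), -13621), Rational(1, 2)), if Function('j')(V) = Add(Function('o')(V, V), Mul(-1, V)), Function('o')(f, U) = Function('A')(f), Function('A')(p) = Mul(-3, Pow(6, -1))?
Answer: Mul(Rational(5, 2), I, Pow(2182, Rational(1, 2))) ≈ Mul(116.78, I)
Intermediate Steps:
Function('A')(p) = Rational(-1, 2) (Function('A')(p) = Mul(-3, Rational(1, 6)) = Rational(-1, 2))
Function('o')(f, U) = Rational(-1, 2)
Function('j')(V) = Add(Rational(-1, 2), Mul(-1, V))
Pow(Add(Function('j')(16), -13621), Rational(1, 2)) = Pow(Add(Add(Rational(-1, 2), Mul(-1, 16)), -13621), Rational(1, 2)) = Pow(Add(Add(Rational(-1, 2), -16), -13621), Rational(1, 2)) = Pow(Add(Rational(-33, 2), -13621), Rational(1, 2)) = Pow(Rational(-27275, 2), Rational(1, 2)) = Mul(Rational(5, 2), I, Pow(2182, Rational(1, 2)))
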